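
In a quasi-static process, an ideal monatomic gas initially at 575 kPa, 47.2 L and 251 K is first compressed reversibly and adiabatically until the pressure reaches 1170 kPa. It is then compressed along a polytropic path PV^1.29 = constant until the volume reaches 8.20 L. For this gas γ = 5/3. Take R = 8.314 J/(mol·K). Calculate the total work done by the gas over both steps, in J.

-71600 J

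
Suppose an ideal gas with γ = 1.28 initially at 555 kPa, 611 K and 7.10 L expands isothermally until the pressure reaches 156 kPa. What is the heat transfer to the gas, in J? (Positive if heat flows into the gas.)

5000 J

n = P₁V₁/(RT₁) = 555×7.10/(8.314×611) = 0.776 mol.
Isothermal: T stays 611 K; PV = const ⇒ V₂ = 25.3 L, P₂ = 156 kPa.
ΔU = 0 (ideal gas, T constant).
W = nRT ln(V₂/V₁) = 0.776×8.314×611×ln(3.56) = 5000 J.
Q = ΔU + W = 5000 J.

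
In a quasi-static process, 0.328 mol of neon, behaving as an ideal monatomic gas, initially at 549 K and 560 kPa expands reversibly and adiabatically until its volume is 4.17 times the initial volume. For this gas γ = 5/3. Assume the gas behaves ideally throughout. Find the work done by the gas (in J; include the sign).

1380 J

V₁ = nRT₁/P₁ = 0.328×8.314×549/560 = 2.67 L.
Adiabatic: TV^(γ−1) = const ⇒ T₂ = 549×(0.240)^0.667 = 212 K; PV^γ = const ⇒ P₂ = 51.8 kPa.
ΔU = nCvΔT = 0.328×12.5×(212−549) = -1380 J.
Q = 0 for an adiabatic process, so W = −ΔU = 1380 J.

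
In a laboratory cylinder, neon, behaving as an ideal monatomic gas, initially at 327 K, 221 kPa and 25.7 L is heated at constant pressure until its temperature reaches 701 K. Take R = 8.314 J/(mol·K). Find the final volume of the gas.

55.1 L

Isobaric: P stays 221 kPa; V/T = const ⇒ T₂ = 701 K, V₂ = 55.1 L.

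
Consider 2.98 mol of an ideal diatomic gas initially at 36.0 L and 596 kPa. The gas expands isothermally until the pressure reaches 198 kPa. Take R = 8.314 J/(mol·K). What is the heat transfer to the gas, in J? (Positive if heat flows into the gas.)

23600 J

T₁ = P₁V₁/(nR) = 596×36.0/(2.98×8.314) = 866 K.
Isothermal: T stays 866 K; PV = const ⇒ V₂ = 108 L, P₂ = 198 kPa.
ΔU = 0 (ideal gas, T constant).
W = nRT ln(V₂/V₁) = 2.98×8.314×866×ln(3.01) = 23600 J.
Q = ΔU + W = 23600 J.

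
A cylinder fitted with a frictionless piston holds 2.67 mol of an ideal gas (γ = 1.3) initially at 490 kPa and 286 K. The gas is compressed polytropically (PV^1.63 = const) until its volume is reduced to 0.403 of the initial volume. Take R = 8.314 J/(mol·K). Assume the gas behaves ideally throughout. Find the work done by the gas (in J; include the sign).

V₁ = nRT₁/P₁ = 2.67×8.314×286/490 = 13.0 L.
Polytropic n=1.63: T₂ = T₁(V₁/V₂)^(n−1) = 286×(2.48)^0.63 = 507 K; P₂ = P₁(V₁/V₂)^n = 2160 kPa.
W = (P₁V₁−P₂V₂)/(n−1) = (490×13.0−2160×5.22)/0.63 = -7790 J.

-7790 J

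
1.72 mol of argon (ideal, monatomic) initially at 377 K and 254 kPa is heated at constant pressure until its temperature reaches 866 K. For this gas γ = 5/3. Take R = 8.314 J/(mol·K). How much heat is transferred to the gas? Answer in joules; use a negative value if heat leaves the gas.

V₁ = nRT₁/P₁ = 1.72×8.314×377/254 = 21.2 L.
Isobaric: P stays 254 kPa; V/T = const ⇒ T₂ = 866 K, V₂ = 48.8 L.
W = PΔV = 254×(48.8−21.2) kPa·L = 6990 J.
ΔU = nCvΔT = 1.72×12.5×(866−377) = 10500 J.
Q = ΔU + W = nCpΔT = 17500 J.

17500 J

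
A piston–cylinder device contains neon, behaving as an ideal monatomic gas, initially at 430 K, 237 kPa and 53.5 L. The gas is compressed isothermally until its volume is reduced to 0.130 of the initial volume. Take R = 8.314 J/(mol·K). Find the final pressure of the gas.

Isothermal: T stays 430 K; PV = const ⇒ V₂ = 6.96 L, P₂ = 1820 kPa.

1820 kPa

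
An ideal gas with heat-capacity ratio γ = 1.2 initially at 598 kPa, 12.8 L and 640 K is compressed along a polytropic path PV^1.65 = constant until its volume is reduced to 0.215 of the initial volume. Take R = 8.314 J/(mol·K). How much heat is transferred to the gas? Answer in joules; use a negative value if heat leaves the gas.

n = P₁V₁/(RT₁) = 598×12.8/(8.314×640) = 1.44 mol.
Polytropic n=1.65: T₂ = T₁(V₁/V₂)^(n−1) = 640×(4.65)^0.65 = 1740 K; P₂ = P₁(V₁/V₂)^n = 7550 kPa.
W = (P₁V₁−P₂V₂)/(n−1) = (598×12.8−7550×2.75)/0.65 = -20200 J.
ΔU = nCvΔT = 1.44×41.6×(1740−640) = 65700 J.
Q = ΔU + W = 45500 J.

45500 J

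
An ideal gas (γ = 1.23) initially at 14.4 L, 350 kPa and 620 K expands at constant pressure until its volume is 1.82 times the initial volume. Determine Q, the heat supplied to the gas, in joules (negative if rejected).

22100 J

n = P₁V₁/(RT₁) = 350×14.4/(8.314×620) = 0.978 mol.
Isobaric: P stays 350 kPa; V/T = const ⇒ T₂ = 1130 K, V₂ = 26.2 L.
W = PΔV = 350×(26.2−14.4) kPa·L = 4130 J.
ΔU = nCvΔT = 0.978×36.1×(1130−620) = 18000 J.
Q = ΔU + W = nCpΔT = 22100 J.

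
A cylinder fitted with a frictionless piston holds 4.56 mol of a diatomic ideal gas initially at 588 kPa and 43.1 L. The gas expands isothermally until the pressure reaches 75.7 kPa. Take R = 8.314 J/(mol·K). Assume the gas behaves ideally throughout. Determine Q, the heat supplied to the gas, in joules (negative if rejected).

T₁ = P₁V₁/(nR) = 588×43.1/(4.56×8.314) = 668 K.
Isothermal: T stays 668 K; PV = const ⇒ V₂ = 335 L, P₂ = 75.7 kPa.
ΔU = 0 (ideal gas, T constant).
W = nRT ln(V₂/V₁) = 4.56×8.314×668×ln(7.77) = 52000 J.
Q = ΔU + W = 52000 J.

52000 J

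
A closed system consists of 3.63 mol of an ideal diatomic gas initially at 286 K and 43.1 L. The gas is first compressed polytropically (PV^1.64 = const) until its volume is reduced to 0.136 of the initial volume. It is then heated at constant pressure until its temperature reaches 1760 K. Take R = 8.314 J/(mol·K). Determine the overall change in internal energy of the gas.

P₁ = nRT₁/V₁ = 3.63×8.314×286/43.1 = 200 kPa.
Step 1 — Polytropic n=1.64: T₂ = T₁(V₁/V₂)^(n−1) = 286×(7.35)^0.64 = 1030 K; P₂ = P₁(V₁/V₂)^n = 5280 kPa.
W = (P₁V₁−P₂V₂)/(n−1) = (200×43.1−5280×5.86)/0.64 = -34900 J.
ΔU = nCvΔT = 3.63×20.8×(1030−286) = 55800 J.
Q = ΔU + W = 20900 J.
State after step 1: P = 5280 kPa, V = 5.86 L, T = 1030 K.
Step 2 — Isobaric: P stays 5280 kPa; V/T = const ⇒ T₂ = 1760 K, V₂ = 10.1 L.
W = PΔV = 5280×(10.1−5.86) kPa·L = 22200 J.
ΔU = nCvΔT = 3.63×20.8×(1760−1030) = 55400 J.
Q = ΔU + W = nCpΔT = 77600 J.
Net over both steps: W = -12700 J, Q = 98500 J, ΔU = 111000 J.

111000 J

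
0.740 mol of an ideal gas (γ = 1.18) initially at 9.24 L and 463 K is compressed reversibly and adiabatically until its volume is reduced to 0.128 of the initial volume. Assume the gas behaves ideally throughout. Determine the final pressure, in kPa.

3490 kPa

P₁ = nRT₁/V₁ = 0.740×8.314×463/9.24 = 308 kPa.
Adiabatic: TV^(γ−1) = const ⇒ T₂ = 463×(7.81)^0.180 = 670 K; PV^γ = const ⇒ P₂ = 3490 kPa.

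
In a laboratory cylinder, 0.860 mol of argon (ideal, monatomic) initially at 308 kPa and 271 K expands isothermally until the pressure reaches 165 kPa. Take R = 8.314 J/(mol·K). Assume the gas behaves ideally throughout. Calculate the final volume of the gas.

11.7 L

V₁ = nRT₁/P₁ = 0.860×8.314×271/308 = 6.29 L.
Isothermal: T stays 271 K; PV = const ⇒ V₂ = 11.7 L, P₂ = 165 kPa.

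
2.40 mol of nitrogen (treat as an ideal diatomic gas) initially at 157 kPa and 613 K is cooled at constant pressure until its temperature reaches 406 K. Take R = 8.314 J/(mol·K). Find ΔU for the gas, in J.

-10300 J

V₁ = nRT₁/P₁ = 2.40×8.314×613/157 = 77.9 L.
Isobaric: P stays 157 kPa; V/T = const ⇒ T₂ = 406 K, V₂ = 51.6 L.
For an ideal gas ΔU = nCvΔT with Cv = (5/2)R = 20.8 J/(mol·K).
ΔU = 2.40×20.8×(406−613) = -10300 J.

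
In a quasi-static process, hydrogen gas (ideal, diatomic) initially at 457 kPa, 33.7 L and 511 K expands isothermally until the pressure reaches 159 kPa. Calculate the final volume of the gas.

96.9 L

Isothermal: T stays 511 K; PV = const ⇒ V₂ = 96.9 L, P₂ = 159 kPa.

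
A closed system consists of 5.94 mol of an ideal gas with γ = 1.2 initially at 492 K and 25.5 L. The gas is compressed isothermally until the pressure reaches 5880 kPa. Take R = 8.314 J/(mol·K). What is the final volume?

4.13 L

P₁ = nRT₁/V₁ = 5.94×8.314×492/25.5 = 953 kPa.
Isothermal: T stays 492 K; PV = const ⇒ V₂ = 4.13 L, P₂ = 5880 kPa.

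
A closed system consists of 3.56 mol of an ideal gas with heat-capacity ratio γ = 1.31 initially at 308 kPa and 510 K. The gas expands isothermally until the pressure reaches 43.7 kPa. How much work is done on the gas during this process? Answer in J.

V₁ = nRT₁/P₁ = 3.56×8.314×510/308 = 49.0 L.
Isothermal: T stays 510 K; PV = const ⇒ V₂ = 345 L, P₂ = 43.7 kPa.
W = nRT ln(V₂/V₁) = 3.56×8.314×510×ln(7.05) = 29500 J.
Work done on the gas = −W_by = -29500 J.

-29500 J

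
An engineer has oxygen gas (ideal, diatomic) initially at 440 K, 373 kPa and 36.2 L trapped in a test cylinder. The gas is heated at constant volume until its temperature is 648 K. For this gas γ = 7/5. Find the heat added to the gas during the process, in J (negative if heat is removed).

n = P₁V₁/(RT₁) = 373×36.2/(8.314×440) = 3.69 mol.
Isochoric: V stays 36.2 L; P/T = const ⇒ T₂ = 648 K, P₂ = 549 kPa.
W = 0 (no volume change).
ΔU = nCvΔT = 3.69×20.8×(648−440) = 16000 J.
Q = ΔU = 16000 J.

16000 J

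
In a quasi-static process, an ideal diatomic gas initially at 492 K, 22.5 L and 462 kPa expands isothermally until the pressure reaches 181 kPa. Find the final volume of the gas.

57.4 L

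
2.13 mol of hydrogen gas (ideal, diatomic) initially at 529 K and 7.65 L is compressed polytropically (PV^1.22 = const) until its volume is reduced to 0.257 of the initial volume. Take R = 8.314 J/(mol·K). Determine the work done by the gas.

P₁ = nRT₁/V₁ = 2.13×8.314×529/7.65 = 1220 kPa.
Polytropic n=1.22: T₂ = T₁(V₁/V₂)^(n−1) = 529×(3.89)^0.22 = 713 K; P₂ = P₁(V₁/V₂)^n = 6420 kPa.
W = (P₁V₁−P₂V₂)/(n−1) = (1220×7.65−6420×1.97)/0.22 = -14800 J.

-14800 J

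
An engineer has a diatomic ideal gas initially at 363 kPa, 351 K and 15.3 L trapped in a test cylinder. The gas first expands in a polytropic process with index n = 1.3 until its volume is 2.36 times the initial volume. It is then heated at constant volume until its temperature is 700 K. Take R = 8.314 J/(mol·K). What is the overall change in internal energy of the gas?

13800 J

n = P₁V₁/(RT₁) = 363×15.3/(8.314×351) = 1.90 mol.
Step 1 — Polytropic n=1.3: T₂ = T₁(V₁/V₂)^(n−1) = 351×(0.424)^0.30 = 271 K; P₂ = P₁(V₁/V₂)^n = 119 kPa.
W = (P₁V₁−P₂V₂)/(n−1) = (363×15.3−119×36.1)/0.30 = 4200 J.
ΔU = nCvΔT = 1.90×20.8×(271−351) = -3150 J.
Q = ΔU + W = 1050 J.
State after step 1: P = 119 kPa, V = 36.1 L, T = 271 K.
Step 2 — Isochoric: V stays 36.1 L; P/T = const ⇒ T₂ = 700 K, P₂ = 307 kPa.
W = 0 (no volume change).
ΔU = nCvΔT = 1.90×20.8×(700−271) = 17000 J.
Q = ΔU = 17000 J.
Net over both steps: W = 4200 J, Q = 18000 J, ΔU = 13800 J.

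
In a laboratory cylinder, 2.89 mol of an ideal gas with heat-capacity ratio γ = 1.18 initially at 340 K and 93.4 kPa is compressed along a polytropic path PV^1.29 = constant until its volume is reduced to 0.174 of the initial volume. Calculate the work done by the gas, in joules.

V₁ = nRT₁/P₁ = 2.89×8.314×340/93.4 = 87.5 L.
Polytropic n=1.29: T₂ = T₁(V₁/V₂)^(n−1) = 340×(5.75)^0.29 = 565 K; P₂ = P₁(V₁/V₂)^n = 891 kPa.
W = (P₁V₁−P₂V₂)/(n−1) = (93.4×87.5−891×15.2)/0.29 = -18600 J.

-18600 J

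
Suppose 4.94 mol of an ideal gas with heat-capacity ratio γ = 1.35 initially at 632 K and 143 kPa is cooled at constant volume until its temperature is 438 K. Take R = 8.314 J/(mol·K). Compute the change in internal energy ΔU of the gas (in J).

-22800 J

V₁ = nRT₁/P₁ = 4.94×8.314×632/143 = 182 L.
Isochoric: V stays 182 L; P/T = const ⇒ T₂ = 438 K, P₂ = 99.1 kPa.
For an ideal gas ΔU = nCvΔT with Cv = R/(γ−1) = 23.8 J/(mol·K).
ΔU = 4.94×23.8×(438−632) = -22800 J.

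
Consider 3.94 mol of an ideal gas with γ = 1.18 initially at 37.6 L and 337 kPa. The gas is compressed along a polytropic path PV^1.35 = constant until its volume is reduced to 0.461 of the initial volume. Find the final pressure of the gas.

959 kPa

T₁ = P₁V₁/(nR) = 337×37.6/(3.94×8.314) = 387 K.
Polytropic n=1.35: T₂ = T₁(V₁/V₂)^(n−1) = 387×(2.17)^0.35 = 507 K; P₂ = P₁(V₁/V₂)^n = 959 kPa.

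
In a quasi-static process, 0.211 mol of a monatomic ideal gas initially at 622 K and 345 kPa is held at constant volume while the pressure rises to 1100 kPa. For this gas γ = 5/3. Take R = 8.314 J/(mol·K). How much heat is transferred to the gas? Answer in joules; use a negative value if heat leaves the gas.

3580 J

V₁ = nRT₁/P₁ = 0.211×8.314×622/345 = 3.16 L.
Isochoric: V stays 3.16 L; P/T = const ⇒ T₂ = 1980 K, P₂ = 1100 kPa.
W = 0 (no volume change).
ΔU = nCvΔT = 0.211×12.5×(1980−622) = 3580 J.
Q = ΔU = 3580 J.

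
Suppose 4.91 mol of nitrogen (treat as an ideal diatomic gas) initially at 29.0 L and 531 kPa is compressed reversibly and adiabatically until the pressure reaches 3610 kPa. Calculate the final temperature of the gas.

T₁ = P₁V₁/(nR) = 531×29.0/(4.91×8.314) = 377 K.
Adiabatic: T₂/T₁ = (P₂/P₁)^((γ−1)/γ) ⇒ T₂ = 377×(6.80)^0.286 = 652 K; V₂ = 7.38 L.

652 K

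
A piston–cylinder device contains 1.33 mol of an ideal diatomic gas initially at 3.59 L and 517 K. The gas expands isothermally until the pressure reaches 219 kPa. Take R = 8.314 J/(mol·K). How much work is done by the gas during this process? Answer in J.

P₁ = nRT₁/V₁ = 1.33×8.314×517/3.59 = 1590 kPa.
Isothermal: T stays 517 K; PV = const ⇒ V₂ = 26.1 L, P₂ = 219 kPa.
W = nRT ln(V₂/V₁) = 1.33×8.314×517×ln(7.27) = 11300 J.

11300 J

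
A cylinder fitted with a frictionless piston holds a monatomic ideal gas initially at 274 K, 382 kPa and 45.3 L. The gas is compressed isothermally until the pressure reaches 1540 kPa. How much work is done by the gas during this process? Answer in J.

-24100 J

n = P₁V₁/(RT₁) = 382×45.3/(8.314×274) = 7.60 mol.
Isothermal: T stays 274 K; PV = const ⇒ V₂ = 11.2 L, P₂ = 1540 kPa.
W = nRT ln(V₂/V₁) = 7.60×8.314×274×ln(0.248) = -24100 J.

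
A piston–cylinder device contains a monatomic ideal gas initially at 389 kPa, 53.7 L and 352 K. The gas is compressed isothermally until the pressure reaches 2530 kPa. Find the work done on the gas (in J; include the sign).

39100 J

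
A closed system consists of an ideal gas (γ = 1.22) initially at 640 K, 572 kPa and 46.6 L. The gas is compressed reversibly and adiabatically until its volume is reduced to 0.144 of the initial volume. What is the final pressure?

6080 kPa

Adiabatic: TV^(γ−1) = const ⇒ T₂ = 640×(6.94)^0.220 = 980 K; PV^γ = const ⇒ P₂ = 6080 kPa.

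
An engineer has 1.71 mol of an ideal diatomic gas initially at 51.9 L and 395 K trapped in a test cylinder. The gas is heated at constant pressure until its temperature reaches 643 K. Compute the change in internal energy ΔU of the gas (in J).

P₁ = nRT₁/V₁ = 1.71×8.314×395/51.9 = 108 kPa.
Isobaric: P stays 108 kPa; V/T = const ⇒ T₂ = 643 K, V₂ = 84.5 L.
For an ideal gas ΔU = nCvΔT with Cv = (5/2)R = 20.8 J/(mol·K).
ΔU = 1.71×20.8×(643−395) = 8810 J.

8810 J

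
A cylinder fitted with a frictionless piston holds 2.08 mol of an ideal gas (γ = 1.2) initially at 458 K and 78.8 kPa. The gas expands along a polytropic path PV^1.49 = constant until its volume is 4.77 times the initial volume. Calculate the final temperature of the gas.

213 K

V₁ = nRT₁/P₁ = 2.08×8.314×458/78.8 = 101 L.
Polytropic n=1.49: T₂ = T₁(V₁/V₂)^(n−1) = 458×(0.210)^0.49 = 213 K; P₂ = P₁(V₁/V₂)^n = 7.68 kPa.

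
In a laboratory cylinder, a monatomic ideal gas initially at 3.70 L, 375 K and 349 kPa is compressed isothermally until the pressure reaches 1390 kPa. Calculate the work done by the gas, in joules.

n = P₁V₁/(RT₁) = 349×3.70/(8.314×375) = 0.414 mol.
Isothermal: T stays 375 K; PV = const ⇒ V₂ = 0.929 L, P₂ = 1390 kPa.
W = nRT ln(V₂/V₁) = 0.414×8.314×375×ln(0.251) = -1780 J.

-1780 J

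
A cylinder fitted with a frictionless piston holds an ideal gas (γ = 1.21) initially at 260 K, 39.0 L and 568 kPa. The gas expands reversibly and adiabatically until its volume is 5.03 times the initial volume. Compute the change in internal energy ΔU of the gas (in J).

-30300 J

n = P₁V₁/(RT₁) = 568×39.0/(8.314×260) = 10.2 mol.
Adiabatic: TV^(γ−1) = const ⇒ T₂ = 260×(0.199)^0.210 = 185 K; PV^γ = const ⇒ P₂ = 80.4 kPa.
For an ideal gas ΔU = nCvΔT with Cv = R/(γ−1) = 39.6 J/(mol·K).
ΔU = 10.2×39.6×(185−260) = -30300 J.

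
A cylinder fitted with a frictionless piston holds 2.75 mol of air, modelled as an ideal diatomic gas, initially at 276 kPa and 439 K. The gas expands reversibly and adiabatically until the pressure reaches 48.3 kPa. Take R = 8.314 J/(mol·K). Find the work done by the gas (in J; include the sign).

9840 J

V₁ = nRT₁/P₁ = 2.75×8.314×439/276 = 36.4 L.
Adiabatic: T₂/T₁ = (P₂/P₁)^((γ−1)/γ) ⇒ T₂ = 439×(0.175)^0.286 = 267 K; V₂ = 126 L.
ΔU = nCvΔT = 2.75×20.8×(267−439) = -9840 J.
Q = 0 for an adiabatic process, so W = −ΔU = 9840 J.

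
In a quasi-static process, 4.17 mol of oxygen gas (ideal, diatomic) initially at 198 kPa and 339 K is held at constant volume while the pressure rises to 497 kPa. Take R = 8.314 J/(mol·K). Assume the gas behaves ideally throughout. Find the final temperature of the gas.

851 K

V₁ = nRT₁/P₁ = 4.17×8.314×339/198 = 59.4 L.
Isochoric: V stays 59.4 L; P/T = const ⇒ T₂ = 851 K, P₂ = 497 kPa.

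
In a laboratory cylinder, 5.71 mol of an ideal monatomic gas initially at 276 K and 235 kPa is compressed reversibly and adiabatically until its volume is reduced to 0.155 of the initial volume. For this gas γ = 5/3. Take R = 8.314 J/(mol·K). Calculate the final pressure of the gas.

5250 kPa

V₁ = nRT₁/P₁ = 5.71×8.314×276/235 = 55.8 L.
Adiabatic: TV^(γ−1) = const ⇒ T₂ = 276×(6.45)^0.667 = 957 K; PV^γ = const ⇒ P₂ = 5250 kPa.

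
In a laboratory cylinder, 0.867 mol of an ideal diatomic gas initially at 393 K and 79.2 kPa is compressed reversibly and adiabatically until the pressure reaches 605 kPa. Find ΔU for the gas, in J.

V₁ = nRT₁/P₁ = 0.867×8.314×393/79.2 = 35.8 L.
Adiabatic: T₂/T₁ = (P₂/P₁)^((γ−1)/γ) ⇒ T₂ = 393×(7.64)^0.286 = 703 K; V₂ = 8.37 L.
For an ideal gas ΔU = nCvΔT with Cv = (5/2)R = 20.8 J/(mol·K).
ΔU = 0.867×20.8×(703−393) = 5580 J.

5580 J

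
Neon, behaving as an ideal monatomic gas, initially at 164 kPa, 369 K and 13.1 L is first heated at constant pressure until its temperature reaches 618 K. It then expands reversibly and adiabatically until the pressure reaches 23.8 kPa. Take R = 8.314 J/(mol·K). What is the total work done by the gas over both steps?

n = P₁V₁/(RT₁) = 164×13.1/(8.314×369) = 0.700 mol.
Step 1 — Isobaric: P stays 164 kPa; V/T = const ⇒ T₂ = 618 K, V₂ = 21.9 L.
W = PΔV = 164×(21.9−13.1) kPa·L = 1450 J.
ΔU = nCvΔT = 0.700×12.5×(618−369) = 2170 J.
Q = ΔU + W = nCpΔT = 3620 J.
State after step 1: P = 164 kPa, V = 21.9 L, T = 618 K.
Step 2 — Adiabatic: T₂/T₁ = (P₂/P₁)^((γ−1)/γ) ⇒ T₂ = 618×(0.145)^0.400 = 286 K; V₂ = 69.9 L.
ΔU = nCvΔT = 0.700×12.5×(286−618) = -2900 J.
Q = 0 for an adiabatic process, so W = −ΔU = 2900 J.
Net over both steps: W = 4350 J, Q = 3620 J, ΔU = -729 J.

4350 J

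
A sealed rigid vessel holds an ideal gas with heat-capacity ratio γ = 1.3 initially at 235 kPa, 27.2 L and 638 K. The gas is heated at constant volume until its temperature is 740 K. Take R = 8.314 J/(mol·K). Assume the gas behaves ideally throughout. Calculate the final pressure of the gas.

Isochoric: V stays 27.2 L; P/T = const ⇒ T₂ = 740 K, P₂ = 273 kPa.

273 kPa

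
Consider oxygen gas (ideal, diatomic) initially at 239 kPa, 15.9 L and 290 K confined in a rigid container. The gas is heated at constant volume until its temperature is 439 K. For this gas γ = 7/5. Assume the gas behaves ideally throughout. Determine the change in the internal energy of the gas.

n = P₁V₁/(RT₁) = 239×15.9/(8.314×290) = 1.58 mol.
Isochoric: V stays 15.9 L; P/T = const ⇒ T₂ = 439 K, P₂ = 362 kPa.
For an ideal gas ΔU = nCvΔT with Cv = (5/2)R = 20.8 J/(mol·K).
ΔU = 1.58×20.8×(439−290) = 4880 J.

4880 J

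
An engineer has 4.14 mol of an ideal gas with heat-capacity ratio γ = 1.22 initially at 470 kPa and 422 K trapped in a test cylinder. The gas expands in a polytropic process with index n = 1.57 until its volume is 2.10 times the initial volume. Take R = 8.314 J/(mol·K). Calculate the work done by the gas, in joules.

8790 J

V₁ = nRT₁/P₁ = 4.14×8.314×422/470 = 30.9 L.
Polytropic n=1.57: T₂ = T₁(V₁/V₂)^(n−1) = 422×(0.476)^0.57 = 276 K; P₂ = P₁(V₁/V₂)^n = 147 kPa.
W = (P₁V₁−P₂V₂)/(n−1) = (470×30.9−147×64.9)/0.57 = 8790 J.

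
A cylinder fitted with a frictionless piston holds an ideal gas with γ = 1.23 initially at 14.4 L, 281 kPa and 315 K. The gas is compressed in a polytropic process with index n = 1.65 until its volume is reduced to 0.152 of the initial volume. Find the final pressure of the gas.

6290 kPa

Polytropic n=1.65: T₂ = T₁(V₁/V₂)^(n−1) = 315×(6.58)^0.65 = 1070 K; P₂ = P₁(V₁/V₂)^n = 6290 kPa.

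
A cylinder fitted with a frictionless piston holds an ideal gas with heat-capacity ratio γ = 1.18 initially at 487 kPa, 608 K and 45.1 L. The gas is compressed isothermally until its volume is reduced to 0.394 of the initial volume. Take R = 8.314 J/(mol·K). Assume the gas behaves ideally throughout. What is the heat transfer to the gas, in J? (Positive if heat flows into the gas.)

n = P₁V₁/(RT₁) = 487×45.1/(8.314×608) = 4.35 mol.
Isothermal: T stays 608 K; PV = const ⇒ V₂ = 17.8 L, P₂ = 1240 kPa.
ΔU = 0 (ideal gas, T constant).
W = nRT ln(V₂/V₁) = 4.35×8.314×608×ln(0.394) = -20500 J.
Q = ΔU + W = -20500 J.

-20500 J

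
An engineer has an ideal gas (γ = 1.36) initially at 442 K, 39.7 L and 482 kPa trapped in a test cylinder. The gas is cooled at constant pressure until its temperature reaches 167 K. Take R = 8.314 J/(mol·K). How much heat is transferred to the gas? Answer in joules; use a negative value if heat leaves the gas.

-45000 J

n = P₁V₁/(RT₁) = 482×39.7/(8.314×442) = 5.21 mol.
Isobaric: P stays 482 kPa; V/T = const ⇒ T₂ = 167 K, V₂ = 15.0 L.
W = PΔV = 482×(15.0−39.7) kPa·L = -11900 J.
ΔU = nCvΔT = 5.21×23.1×(167−442) = -33100 J.
Q = ΔU + W = nCpΔT = -45000 J.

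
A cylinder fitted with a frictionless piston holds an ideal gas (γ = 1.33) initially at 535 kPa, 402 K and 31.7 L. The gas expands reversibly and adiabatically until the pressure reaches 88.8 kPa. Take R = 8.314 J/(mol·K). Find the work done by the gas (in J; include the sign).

18500 J

n = P₁V₁/(RT₁) = 535×31.7/(8.314×402) = 5.07 mol.
Adiabatic: T₂/T₁ = (P₂/P₁)^((γ−1)/γ) ⇒ T₂ = 402×(0.166)^0.248 = 257 K; V₂ = 122 L.
ΔU = nCvΔT = 5.07×25.2×(257−402) = -18500 J.
Q = 0 for an adiabatic process, so W = −ΔU = 18500 J.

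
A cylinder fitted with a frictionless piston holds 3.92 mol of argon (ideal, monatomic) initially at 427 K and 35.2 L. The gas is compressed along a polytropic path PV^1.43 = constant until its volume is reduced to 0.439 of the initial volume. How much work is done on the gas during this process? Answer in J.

13700 J

P₁ = nRT₁/V₁ = 3.92×8.314×427/35.2 = 395 kPa.
Polytropic n=1.43: T₂ = T₁(V₁/V₂)^(n−1) = 427×(2.28)^0.43 = 608 K; P₂ = P₁(V₁/V₂)^n = 1280 kPa.
W = (P₁V₁−P₂V₂)/(n−1) = (395×35.2−1280×15.5)/0.43 = -13700 J.
Work done on the gas = −W_by = 13700 J.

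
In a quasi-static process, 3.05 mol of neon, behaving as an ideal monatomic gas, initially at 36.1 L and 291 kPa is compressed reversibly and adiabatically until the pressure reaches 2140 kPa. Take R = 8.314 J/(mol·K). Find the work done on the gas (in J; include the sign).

T₁ = P₁V₁/(nR) = 291×36.1/(3.05×8.314) = 414 K.
Adiabatic: T₂/T₁ = (P₂/P₁)^((γ−1)/γ) ⇒ T₂ = 414×(7.35)^0.400 = 920 K; V₂ = 10.9 L.
ΔU = nCvΔT = 3.05×12.5×(920−414) = 19200 J.
Q = 0 for an adiabatic process, so W = −ΔU = -19200 J.
Work done on the gas = −W_by = 19200 J.

19200 J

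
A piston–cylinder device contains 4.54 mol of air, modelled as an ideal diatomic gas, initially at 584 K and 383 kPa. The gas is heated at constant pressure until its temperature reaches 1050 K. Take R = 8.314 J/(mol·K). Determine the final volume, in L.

103 L

V₁ = nRT₁/P₁ = 4.54×8.314×584/383 = 57.6 L.
Isobaric: P stays 383 kPa; V/T = const ⇒ T₂ = 1050 K, V₂ = 103 L.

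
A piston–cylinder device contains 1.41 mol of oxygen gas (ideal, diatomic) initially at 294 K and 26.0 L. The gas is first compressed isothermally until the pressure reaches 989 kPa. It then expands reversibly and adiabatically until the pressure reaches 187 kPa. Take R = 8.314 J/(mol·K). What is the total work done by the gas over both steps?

P₁ = nRT₁/V₁ = 1.41×8.314×294/26.0 = 133 kPa.
Step 1 — Isothermal: T stays 294 K; PV = const ⇒ V₂ = 3.48 L, P₂ = 989 kPa.
ΔU = 0 (ideal gas, T constant).
W = nRT ln(V₂/V₁) = 1.41×8.314×294×ln(0.134) = -6930 J.
Q = ΔU + W = -6930 J.
State after step 1: P = 989 kPa, V = 3.48 L, T = 294 K.
Step 2 — Adiabatic: T₂/T₁ = (P₂/P₁)^((γ−1)/γ) ⇒ T₂ = 294×(0.189)^0.286 = 183 K; V₂ = 11.5 L.
ΔU = nCvΔT = 1.41×20.8×(183−294) = -3260 J.
Q = 0 for an adiabatic process, so W = −ΔU = 3260 J.
Net over both steps: W = -3660 J, Q = -6930 J, ΔU = -3260 J.

-3660 J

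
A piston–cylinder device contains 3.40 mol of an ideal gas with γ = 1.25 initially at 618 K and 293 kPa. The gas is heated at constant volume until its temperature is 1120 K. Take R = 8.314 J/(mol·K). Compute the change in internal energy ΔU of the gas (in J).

56800 J

V₁ = nRT₁/P₁ = 3.40×8.314×618/293 = 59.6 L.
Isochoric: V stays 59.6 L; P/T = const ⇒ T₂ = 1120 K, P₂ = 531 kPa.
For an ideal gas ΔU = nCvΔT with Cv = R/(γ−1) = 33.3 J/(mol·K).
ΔU = 3.40×33.3×(1120−618) = 56800 J.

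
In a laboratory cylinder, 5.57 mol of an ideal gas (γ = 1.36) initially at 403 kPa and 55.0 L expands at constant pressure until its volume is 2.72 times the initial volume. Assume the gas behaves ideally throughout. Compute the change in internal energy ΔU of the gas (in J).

106000 J

T₁ = P₁V₁/(nR) = 403×55.0/(5.57×8.314) = 479 K.
Isobaric: P stays 403 kPa; V/T = const ⇒ T₂ = 1300 K, V₂ = 150 L.
For an ideal gas ΔU = nCvΔT with Cv = R/(γ−1) = 23.1 J/(mol·K).
ΔU = 5.57×23.1×(1300−479) = 106000 J.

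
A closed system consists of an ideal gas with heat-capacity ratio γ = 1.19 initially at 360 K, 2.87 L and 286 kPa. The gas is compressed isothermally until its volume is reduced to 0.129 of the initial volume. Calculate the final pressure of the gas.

Isothermal: T stays 360 K; PV = const ⇒ V₂ = 0.370 L, P₂ = 2220 kPa.

2220 kPa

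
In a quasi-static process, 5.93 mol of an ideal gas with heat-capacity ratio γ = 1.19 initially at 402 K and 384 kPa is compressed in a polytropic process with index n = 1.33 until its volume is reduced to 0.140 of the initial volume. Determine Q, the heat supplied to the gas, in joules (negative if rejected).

V₁ = nRT₁/P₁ = 5.93×8.314×402/384 = 51.6 L.
Polytropic n=1.33: T₂ = T₁(V₁/V₂)^(n−1) = 402×(7.14)^0.33 = 769 K; P₂ = P₁(V₁/V₂)^n = 5250 kPa.
W = (P₁V₁−P₂V₂)/(n−1) = (384×51.6−5250×7.23)/0.33 = -54900 J.
ΔU = nCvΔT = 5.93×43.8×(769−402) = 95300 J.
Q = ΔU + W = 40400 J.

40400 J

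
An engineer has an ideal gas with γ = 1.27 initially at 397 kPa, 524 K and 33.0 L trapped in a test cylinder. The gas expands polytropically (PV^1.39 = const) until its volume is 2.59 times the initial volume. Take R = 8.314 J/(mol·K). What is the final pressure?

Polytropic n=1.39: T₂ = T₁(V₁/V₂)^(n−1) = 524×(0.386)^0.39 = 362 K; P₂ = P₁(V₁/V₂)^n = 106 kPa.

106 kPa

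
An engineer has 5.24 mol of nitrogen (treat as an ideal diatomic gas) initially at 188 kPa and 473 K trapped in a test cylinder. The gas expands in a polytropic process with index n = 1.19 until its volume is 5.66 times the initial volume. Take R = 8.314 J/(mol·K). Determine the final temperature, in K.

340 K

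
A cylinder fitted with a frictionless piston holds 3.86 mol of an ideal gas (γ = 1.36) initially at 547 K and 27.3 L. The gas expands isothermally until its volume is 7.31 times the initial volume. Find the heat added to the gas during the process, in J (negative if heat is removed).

34900 J

P₁ = nRT₁/V₁ = 3.86×8.314×547/27.3 = 643 kPa.
Isothermal: T stays 547 K; PV = const ⇒ V₂ = 200 L, P₂ = 88.0 kPa.
ΔU = 0 (ideal gas, T constant).
W = nRT ln(V₂/V₁) = 3.86×8.314×547×ln(7.31) = 34900 J.
Q = ΔU + W = 34900 J.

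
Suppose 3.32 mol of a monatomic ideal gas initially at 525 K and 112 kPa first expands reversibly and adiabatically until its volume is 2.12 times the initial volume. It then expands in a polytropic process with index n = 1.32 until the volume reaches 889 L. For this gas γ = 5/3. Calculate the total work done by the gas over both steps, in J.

V₁ = nRT₁/P₁ = 3.32×8.314×525/112 = 129 L.
Step 1 — Adiabatic: TV^(γ−1) = const ⇒ T₂ = 525×(0.472)^0.667 = 318 K; PV^γ = const ⇒ P₂ = 32.0 kPa.
ΔU = nCvΔT = 3.32×12.5×(318−525) = -8570 J.
Q = 0 for an adiabatic process, so W = −ΔU = 8570 J.
State after step 1: P = 32.0 kPa, V = 274 L, T = 318 K.
Step 2 — Polytropic n=1.32: T₂ = T₁(V₁/V₂)^(n−1) = 318×(0.309)^0.32 = 218 K; P₂ = P₁(V₁/V₂)^n = 6.78 kPa.
W = (P₁V₁−P₂V₂)/(n−1) = (32.0×274−6.78×889)/0.32 = 8610 J.
ΔU = nCvΔT = 3.32×12.5×(218−318) = -4130 J.
Q = ΔU + W = 4470 J.
Net over both steps: W = 17200 J, Q = 4470 J, ΔU = -12700 J.

17200 J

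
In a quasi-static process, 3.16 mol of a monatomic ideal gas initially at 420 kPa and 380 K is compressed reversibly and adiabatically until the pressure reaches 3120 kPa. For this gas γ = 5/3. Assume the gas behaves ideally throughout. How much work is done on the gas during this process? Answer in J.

18400 J

V₁ = nRT₁/P₁ = 3.16×8.314×380/420 = 23.8 L.
Adiabatic: T₂/T₁ = (P₂/P₁)^((γ−1)/γ) ⇒ T₂ = 380×(7.43)^0.400 = 848 K; V₂ = 7.14 L.
ΔU = nCvΔT = 3.16×12.5×(848−380) = 18400 J.
Q = 0 for an adiabatic process, so W = −ΔU = -18400 J.
Work done on the gas = −W_by = 18400 J.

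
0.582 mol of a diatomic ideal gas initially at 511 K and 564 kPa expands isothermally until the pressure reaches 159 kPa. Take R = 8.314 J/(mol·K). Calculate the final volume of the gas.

15.6 L

V₁ = nRT₁/P₁ = 0.582×8.314×511/564 = 4.38 L.
Isothermal: T stays 511 K; PV = const ⇒ V₂ = 15.6 L, P₂ = 159 kPa.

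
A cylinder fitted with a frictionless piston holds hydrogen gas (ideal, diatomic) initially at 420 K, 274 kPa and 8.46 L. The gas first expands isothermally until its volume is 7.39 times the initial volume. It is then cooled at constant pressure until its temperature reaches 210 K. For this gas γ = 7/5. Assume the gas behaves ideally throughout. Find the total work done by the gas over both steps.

n = P₁V₁/(RT₁) = 274×8.46/(8.314×420) = 0.664 mol.
Step 1 — Isothermal: T stays 420 K; PV = const ⇒ V₂ = 62.5 L, P₂ = 37.1 kPa.
ΔU = 0 (ideal gas, T constant).
W = nRT ln(V₂/V₁) = 0.664×8.314×420×ln(7.39) = 4640 J.
Q = ΔU + W = 4640 J.
State after step 1: P = 37.1 kPa, V = 62.5 L, T = 420 K.
Step 2 — Isobaric: P stays 37.1 kPa; V/T = const ⇒ T₂ = 210 K, V₂ = 31.3 L.
W = PΔV = 37.1×(31.3−62.5) kPa·L = -1160 J.
ΔU = nCvΔT = 0.664×20.8×(210−420) = -2900 J.
Q = ΔU + W = nCpΔT = -4060 J.
Net over both steps: W = 3480 J, Q = 580 J, ΔU = -2900 J.

3480 J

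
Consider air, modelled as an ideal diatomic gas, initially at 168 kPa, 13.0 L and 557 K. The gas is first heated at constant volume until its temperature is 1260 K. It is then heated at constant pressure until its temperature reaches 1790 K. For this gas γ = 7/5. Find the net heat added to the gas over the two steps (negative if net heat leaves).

14200 J

n = P₁V₁/(RT₁) = 168×13.0/(8.314×557) = 0.472 mol.
Step 1 — Isochoric: V stays 13.0 L; P/T = const ⇒ T₂ = 1260 K, P₂ = 380 kPa.
W = 0 (no volume change).
ΔU = nCvΔT = 0.472×20.8×(1260−557) = 6890 J.
Q = ΔU = 6890 J.
State after step 1: P = 380 kPa, V = 13.0 L, T = 1260 K.
Step 2 — Isobaric: P stays 380 kPa; V/T = const ⇒ T₂ = 1790 K, V₂ = 18.5 L.
W = PΔV = 380×(18.5−13.0) kPa·L = 2080 J.
ΔU = nCvΔT = 0.472×20.8×(1790−1260) = 5200 J.
Q = ΔU + W = nCpΔT = 7270 J.
Net over both steps: W = 2080 J, Q = 14200 J, ΔU = 12100 J.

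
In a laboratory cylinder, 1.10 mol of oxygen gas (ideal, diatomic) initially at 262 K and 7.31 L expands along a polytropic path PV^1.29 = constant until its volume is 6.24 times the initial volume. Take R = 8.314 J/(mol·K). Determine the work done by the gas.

3400 J

P₁ = nRT₁/V₁ = 1.10×8.314×262/7.31 = 328 kPa.
Polytropic n=1.29: T₂ = T₁(V₁/V₂)^(n−1) = 262×(0.160)^0.29 = 154 K; P₂ = P₁(V₁/V₂)^n = 30.9 kPa.
W = (P₁V₁−P₂V₂)/(n−1) = (328×7.31−30.9×45.6)/0.29 = 3400 J.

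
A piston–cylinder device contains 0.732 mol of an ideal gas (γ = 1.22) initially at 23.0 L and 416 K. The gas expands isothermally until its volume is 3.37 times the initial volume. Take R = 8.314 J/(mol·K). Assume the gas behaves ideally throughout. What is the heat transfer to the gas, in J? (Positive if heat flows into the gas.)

P₁ = nRT₁/V₁ = 0.732×8.314×416/23.0 = 110 kPa.
Isothermal: T stays 416 K; PV = const ⇒ V₂ = 77.5 L, P₂ = 32.7 kPa.
ΔU = 0 (ideal gas, T constant).
W = nRT ln(V₂/V₁) = 0.732×8.314×416×ln(3.37) = 3080 J.
Q = ΔU + W = 3080 J.

3080 J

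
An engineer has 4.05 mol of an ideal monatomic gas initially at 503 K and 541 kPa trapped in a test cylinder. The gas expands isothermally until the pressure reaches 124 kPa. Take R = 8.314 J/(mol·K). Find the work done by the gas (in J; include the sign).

25000 J

V₁ = nRT₁/P₁ = 4.05×8.314×503/541 = 31.3 L.
Isothermal: T stays 503 K; PV = const ⇒ V₂ = 137 L, P₂ = 124 kPa.
W = nRT ln(V₂/V₁) = 4.05×8.314×503×ln(4.36) = 25000 J.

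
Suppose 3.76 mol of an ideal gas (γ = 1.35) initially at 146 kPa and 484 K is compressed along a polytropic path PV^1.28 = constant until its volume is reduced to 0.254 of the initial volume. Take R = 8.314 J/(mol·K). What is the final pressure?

844 kPa

V₁ = nRT₁/P₁ = 3.76×8.314×484/146 = 104 L.
Polytropic n=1.28: T₂ = T₁(V₁/V₂)^(n−1) = 484×(3.94)^0.28 = 710 K; P₂ = P₁(V₁/V₂)^n = 844 kPa.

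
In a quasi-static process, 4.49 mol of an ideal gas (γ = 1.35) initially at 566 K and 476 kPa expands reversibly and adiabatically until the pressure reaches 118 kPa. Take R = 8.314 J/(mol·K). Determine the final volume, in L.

125 L

V₁ = nRT₁/P₁ = 4.49×8.314×566/476 = 44.4 L.
Adiabatic: T₂/T₁ = (P₂/P₁)^((γ−1)/γ) ⇒ T₂ = 566×(0.248)^0.259 = 394 K; V₂ = 125 L.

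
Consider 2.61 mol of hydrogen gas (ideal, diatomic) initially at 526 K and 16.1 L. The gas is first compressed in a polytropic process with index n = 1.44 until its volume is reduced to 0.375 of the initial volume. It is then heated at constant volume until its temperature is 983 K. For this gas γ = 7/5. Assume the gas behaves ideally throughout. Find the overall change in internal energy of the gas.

24800 J

P₁ = nRT₁/V₁ = 2.61×8.314×526/16.1 = 709 kPa.
Step 1 — Polytropic n=1.44: T₂ = T₁(V₁/V₂)^(n−1) = 526×(2.67)^0.44 = 810 K; P₂ = P₁(V₁/V₂)^n = 2910 kPa.
W = (P₁V₁−P₂V₂)/(n−1) = (709×16.1−2910×6.04)/0.44 = -14000 J.
ΔU = nCvΔT = 2.61×20.8×(810−526) = 15400 J.
Q = ΔU + W = 1400 J.
State after step 1: P = 2910 kPa, V = 6.04 L, T = 810 K.
Step 2 — Isochoric: V stays 6.04 L; P/T = const ⇒ T₂ = 983 K, P₂ = 3530 kPa.
W = 0 (no volume change).
ΔU = nCvΔT = 2.61×20.8×(983−810) = 9390 J.
Q = ΔU = 9390 J.
Net over both steps: W = -14000 J, Q = 10800 J, ΔU = 24800 J.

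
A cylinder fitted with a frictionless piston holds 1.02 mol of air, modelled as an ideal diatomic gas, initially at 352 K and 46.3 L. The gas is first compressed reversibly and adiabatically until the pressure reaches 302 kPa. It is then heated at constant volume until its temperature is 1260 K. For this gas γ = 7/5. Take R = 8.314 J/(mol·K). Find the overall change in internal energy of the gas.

P₁ = nRT₁/V₁ = 1.02×8.314×352/46.3 = 64.5 kPa.
Step 1 — Adiabatic: T₂/T₁ = (P₂/P₁)^((γ−1)/γ) ⇒ T₂ = 352×(4.68)^0.286 = 547 K; V₂ = 15.4 L.
ΔU = nCvΔT = 1.02×20.8×(547−352) = 4140 J.
Q = 0 for an adiabatic process, so W = −ΔU = -4140 J.
State after step 1: P = 302 kPa, V = 15.4 L, T = 547 K.
Step 2 — Isochoric: V stays 15.4 L; P/T = const ⇒ T₂ = 1260 K, P₂ = 695 kPa.
W = 0 (no volume change).
ΔU = nCvΔT = 1.02×20.8×(1260−547) = 15100 J.
Q = ΔU = 15100 J.
Net over both steps: W = -4140 J, Q = 15100 J, ΔU = 19300 J.

19300 J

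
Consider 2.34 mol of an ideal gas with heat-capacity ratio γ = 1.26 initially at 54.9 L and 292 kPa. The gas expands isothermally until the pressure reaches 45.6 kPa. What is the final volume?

352 L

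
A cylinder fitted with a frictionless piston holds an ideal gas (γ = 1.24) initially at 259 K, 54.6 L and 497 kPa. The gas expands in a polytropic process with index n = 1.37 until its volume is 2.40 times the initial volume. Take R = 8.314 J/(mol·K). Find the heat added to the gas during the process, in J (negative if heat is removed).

-11000 J

n = P₁V₁/(RT₁) = 497×54.6/(8.314×259) = 12.6 mol.
Polytropic n=1.37: T₂ = T₁(V₁/V₂)^(n−1) = 259×(0.417)^0.37 = 187 K; P₂ = P₁(V₁/V₂)^n = 150 kPa.
W = (P₁V₁−P₂V₂)/(n−1) = (497×54.6−150×131)/0.37 = 20300 J.
ΔU = nCvΔT = 12.6×34.6×(187−259) = -31300 J.
Q = ΔU + W = -11000 J.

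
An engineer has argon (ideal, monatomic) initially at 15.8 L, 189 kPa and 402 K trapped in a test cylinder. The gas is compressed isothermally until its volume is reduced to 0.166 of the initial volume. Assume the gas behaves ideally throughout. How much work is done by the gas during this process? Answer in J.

-5360 J

n = P₁V₁/(RT₁) = 189×15.8/(8.314×402) = 0.893 mol.
Isothermal: T stays 402 K; PV = const ⇒ V₂ = 2.62 L, P₂ = 1140 kPa.
W = nRT ln(V₂/V₁) = 0.893×8.314×402×ln(0.166) = -5360 J.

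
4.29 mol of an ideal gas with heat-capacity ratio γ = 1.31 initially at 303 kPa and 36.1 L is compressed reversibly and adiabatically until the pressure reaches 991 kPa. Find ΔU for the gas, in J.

T₁ = P₁V₁/(nR) = 303×36.1/(4.29×8.314) = 307 K.
Adiabatic: T₂/T₁ = (P₂/P₁)^((γ−1)/γ) ⇒ T₂ = 307×(3.27)^0.237 = 406 K; V₂ = 14.6 L.
For an ideal gas ΔU = nCvΔT with Cv = R/(γ−1) = 26.8 J/(mol·K).
ΔU = 4.29×26.8×(406−307) = 11400 J.

11400 J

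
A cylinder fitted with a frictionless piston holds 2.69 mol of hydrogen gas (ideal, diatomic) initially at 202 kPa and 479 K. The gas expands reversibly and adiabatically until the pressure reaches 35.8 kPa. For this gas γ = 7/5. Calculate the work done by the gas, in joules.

10400 J

V₁ = nRT₁/P₁ = 2.69×8.314×479/202 = 53.0 L.
Adiabatic: T₂/T₁ = (P₂/P₁)^((γ−1)/γ) ⇒ T₂ = 479×(0.177)^0.286 = 292 K; V₂ = 183 L.
ΔU = nCvΔT = 2.69×20.8×(292−479) = -10400 J.
Q = 0 for an adiabatic process, so W = −ΔU = 10400 J.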